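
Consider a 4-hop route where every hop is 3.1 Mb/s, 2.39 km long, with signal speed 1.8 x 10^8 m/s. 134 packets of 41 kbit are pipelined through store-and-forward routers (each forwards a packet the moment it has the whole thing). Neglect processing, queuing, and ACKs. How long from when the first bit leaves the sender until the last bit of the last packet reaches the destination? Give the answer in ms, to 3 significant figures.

1810 ms

Per-hop transmission t_tx = L/R = 41000/3100000 = 13.2258 ms.
Per-hop propagation t_prop = 2390/180000000 = 0.0132778 ms.
Pipeline fill: first packet needs 4·t_tx to clear all hops; remaining 133 packets each add one t_tx.
Total = (4+134-1)·t_tx + 4·t_prop = 137·13.2258 + 4·0.0132778 = 1810 ms.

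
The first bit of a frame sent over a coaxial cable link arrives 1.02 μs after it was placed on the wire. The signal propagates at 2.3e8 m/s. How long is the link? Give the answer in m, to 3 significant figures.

d = s × t_prop = 2.3e+08 × 1.02e-06 = 235 m.

235 m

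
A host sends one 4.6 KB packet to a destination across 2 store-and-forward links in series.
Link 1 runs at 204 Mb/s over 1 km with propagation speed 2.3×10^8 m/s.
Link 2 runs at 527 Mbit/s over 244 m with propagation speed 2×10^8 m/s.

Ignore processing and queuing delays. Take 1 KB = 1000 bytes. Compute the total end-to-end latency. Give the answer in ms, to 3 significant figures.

0.256 ms

L = 36800 bits.
Transmission delays (L/R per hop): 0.180392, 0.0698292 ms; sum = 0.250221 ms.
Propagation delays (d/s per hop): 0.00434783, 0.00122 ms; sum = 0.00556783 ms.
End-to-end = 0.256 ms.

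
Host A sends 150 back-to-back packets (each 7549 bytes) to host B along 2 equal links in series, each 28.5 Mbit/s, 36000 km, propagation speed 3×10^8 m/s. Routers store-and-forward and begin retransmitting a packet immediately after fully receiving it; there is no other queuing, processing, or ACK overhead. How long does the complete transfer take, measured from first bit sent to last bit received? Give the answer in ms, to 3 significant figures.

Per-hop transmission t_tx = L/R = 60392/28500000 = 2.11902 ms.
Per-hop propagation t_prop = 36000000/300000000 = 120 ms.
Pipeline fill: first packet needs 2·t_tx to clear all hops; remaining 149 packets each add one t_tx.
Total = (2+150-1)·t_tx + 2·t_prop = 151·2.11902 + 2·120 = 560 ms.

560 ms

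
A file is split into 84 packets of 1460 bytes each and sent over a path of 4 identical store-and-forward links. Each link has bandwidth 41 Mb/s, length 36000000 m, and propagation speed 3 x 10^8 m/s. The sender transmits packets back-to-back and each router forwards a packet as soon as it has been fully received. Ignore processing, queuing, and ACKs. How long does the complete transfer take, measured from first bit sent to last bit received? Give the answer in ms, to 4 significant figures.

504.8 ms

Per-hop transmission t_tx = L/R = 11680/41000000 = 0.284878 ms.
Per-hop propagation t_prop = 36000000/300000000 = 120 ms.
Pipeline fill: first packet needs 4·t_tx to clear all hops; remaining 83 packets each add one t_tx.
Total = (4+84-1)·t_tx + 4·t_prop = 87·0.284878 + 4·120 = 504.8 ms.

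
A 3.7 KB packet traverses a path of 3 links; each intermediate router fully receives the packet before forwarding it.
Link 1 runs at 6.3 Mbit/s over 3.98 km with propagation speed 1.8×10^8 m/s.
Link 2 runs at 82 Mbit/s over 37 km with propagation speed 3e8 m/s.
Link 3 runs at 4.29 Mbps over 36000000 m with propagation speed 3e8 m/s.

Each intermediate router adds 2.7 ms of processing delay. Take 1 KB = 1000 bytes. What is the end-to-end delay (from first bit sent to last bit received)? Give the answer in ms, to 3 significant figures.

L = 29600 bits.
Transmission delays (L/R per hop): 4.69841, 0.360976, 6.89977 ms; sum = 11.9592 ms.
Propagation delays (d/s per hop): 0.0221111, 0.123333, 120 ms; sum = 120.145 ms.
Processing at 2 router(s): 2 × 2.7 ms = 5.4 ms.
End-to-end = 138 ms.

138 ms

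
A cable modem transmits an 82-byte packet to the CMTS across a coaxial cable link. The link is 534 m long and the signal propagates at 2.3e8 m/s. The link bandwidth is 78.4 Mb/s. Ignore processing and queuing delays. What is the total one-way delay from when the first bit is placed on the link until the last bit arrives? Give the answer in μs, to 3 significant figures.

L = 82 × 8 = 656 bits.
Transmission delay = L/R = 656 / 78400000 = 8.36735 μs.
Propagation delay = d/s = 534 m / 2.3e+08 m/s = 2.32174 μs.
Total = 10.7 μs.

10.7 μs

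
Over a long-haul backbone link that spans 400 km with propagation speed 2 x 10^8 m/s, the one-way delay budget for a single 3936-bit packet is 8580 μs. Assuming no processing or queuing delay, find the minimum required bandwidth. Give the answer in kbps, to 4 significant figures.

598.2 kbps

Propagation delay = 400000 / 200000000 = 2000 μs.
Transmission budget = 8580 − 2000 = 6580 μs.
R ≥ L / t_tx = 3936 bits / 0.00658 s = 598.2 kbps.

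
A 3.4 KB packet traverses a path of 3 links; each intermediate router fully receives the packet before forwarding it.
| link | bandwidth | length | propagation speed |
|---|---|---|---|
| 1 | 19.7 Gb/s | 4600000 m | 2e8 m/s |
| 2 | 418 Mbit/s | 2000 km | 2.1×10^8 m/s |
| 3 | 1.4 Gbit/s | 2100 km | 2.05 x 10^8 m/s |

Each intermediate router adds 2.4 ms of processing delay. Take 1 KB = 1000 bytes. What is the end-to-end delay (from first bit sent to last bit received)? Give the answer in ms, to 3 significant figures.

L = 27200 bits.
Transmission delays (L/R per hop): 0.00138071, 0.0650718, 0.0194286 ms; sum = 0.0858811 ms.
Propagation delays (d/s per hop): 23, 9.52381, 10.2439 ms; sum = 42.7677 ms.
Processing at 2 router(s): 2 × 2.4 ms = 4.8 ms.
End-to-end = 47.7 ms.

47.7 ms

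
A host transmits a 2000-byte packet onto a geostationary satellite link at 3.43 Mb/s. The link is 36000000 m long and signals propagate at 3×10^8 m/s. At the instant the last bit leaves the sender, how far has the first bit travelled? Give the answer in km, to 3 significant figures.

t_tx = L/R = 16000/3430000 = 0.00466472 s.
Distance = s × t_tx = 300000000 × 0.00466472 = 1400 km.

1400 km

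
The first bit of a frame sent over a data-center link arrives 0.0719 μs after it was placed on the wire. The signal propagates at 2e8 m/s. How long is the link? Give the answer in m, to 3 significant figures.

14.4 m

d = s × t_prop = 200000000 × 7.19e-08 = 14.4 m.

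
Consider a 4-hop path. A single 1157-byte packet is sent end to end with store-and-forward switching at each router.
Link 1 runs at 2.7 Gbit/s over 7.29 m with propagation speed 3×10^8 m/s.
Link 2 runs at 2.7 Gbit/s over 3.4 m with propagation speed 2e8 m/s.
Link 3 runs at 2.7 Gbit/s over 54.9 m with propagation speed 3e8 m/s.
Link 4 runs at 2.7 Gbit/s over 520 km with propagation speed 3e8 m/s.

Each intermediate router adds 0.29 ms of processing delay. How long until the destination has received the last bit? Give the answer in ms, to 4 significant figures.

L = 1157 × 8 = 9256 bits.
Transmission delay per hop = L/R = 9256/2700000000 = 0.00342815 ms; 4 hops → 0.0137126 ms.
Propagation delays (d/s per hop): 2.43e-05, 1.7e-05, 0.000183, 1.73333 ms; sum = 1.73356 ms.
Processing at 3 router(s): 3 × 0.29 ms = 0.87 ms.
End-to-end = 2.617 ms.

2.617 ms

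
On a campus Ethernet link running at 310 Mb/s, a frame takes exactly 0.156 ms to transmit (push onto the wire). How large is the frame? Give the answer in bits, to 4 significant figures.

L = R × t_tx = 310000000 b/s × 0.000156 s = 48360 bits.

48360 bits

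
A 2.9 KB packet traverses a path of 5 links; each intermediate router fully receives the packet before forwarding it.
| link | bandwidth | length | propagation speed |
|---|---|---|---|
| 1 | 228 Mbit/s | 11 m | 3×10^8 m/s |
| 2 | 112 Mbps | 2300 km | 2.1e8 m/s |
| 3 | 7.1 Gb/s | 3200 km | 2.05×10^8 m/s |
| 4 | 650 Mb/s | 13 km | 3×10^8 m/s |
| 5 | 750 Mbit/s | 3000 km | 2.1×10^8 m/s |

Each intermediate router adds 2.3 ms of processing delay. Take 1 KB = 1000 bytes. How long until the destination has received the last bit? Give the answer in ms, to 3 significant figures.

L = 23200 bits.
Transmission delays (L/R per hop): 0.101754, 0.207143, 0.00326761, 0.0356923, 0.0309333 ms; sum = 0.37879 ms.
Propagation delays (d/s per hop): 3.66667e-05, 10.9524, 15.6098, 0.0433333, 14.2857 ms; sum = 40.8912 ms.
Processing at 4 router(s): 4 × 2.3 ms = 9.2 ms.
End-to-end = 50.5 ms.

50.5 ms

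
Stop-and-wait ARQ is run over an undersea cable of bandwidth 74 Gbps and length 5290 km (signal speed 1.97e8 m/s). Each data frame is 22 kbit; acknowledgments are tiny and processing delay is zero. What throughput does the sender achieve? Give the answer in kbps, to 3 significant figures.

410 kbps

t_tx = L/R = 22000/74000000000 = 2.97297e-07 s.
t_prop = 5290000/197000000 = 0.0268528 s; RTT = 0.0537056 s.
Cycle = t_tx + RTT = 0.0537059 s.
Throughput = L / cycle = 22000 / 0.0537059 = 410 kbps.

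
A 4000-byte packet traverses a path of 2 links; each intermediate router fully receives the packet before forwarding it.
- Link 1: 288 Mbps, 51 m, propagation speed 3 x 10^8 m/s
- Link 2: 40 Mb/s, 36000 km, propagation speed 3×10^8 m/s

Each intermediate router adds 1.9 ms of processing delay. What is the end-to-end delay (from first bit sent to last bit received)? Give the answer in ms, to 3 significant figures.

123 ms

L = 4000 × 8 = 32000 bits.
Transmission delays (L/R per hop): 0.111111, 0.8 ms; sum = 0.911111 ms.
Propagation delays (d/s per hop): 0.00017, 120 ms; sum = 120 ms.
Processing at 1 router(s): 1 × 1.9 ms = 1.9 ms.
End-to-end = 123 ms.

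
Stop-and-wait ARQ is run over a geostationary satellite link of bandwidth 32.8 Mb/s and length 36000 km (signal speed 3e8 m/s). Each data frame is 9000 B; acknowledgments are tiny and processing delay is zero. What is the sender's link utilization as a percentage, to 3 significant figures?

0.906 %

t_tx = L/R = 72000/3.28e+07 = 0.00219512 s.
t_prop = 36000000/300000000 = 0.12 s; RTT = 0.24 s.
Cycle = t_tx + RTT = 0.242195 s.
Utilization = t_tx / cycle = 0.00219512/0.242195 = 0.906 %.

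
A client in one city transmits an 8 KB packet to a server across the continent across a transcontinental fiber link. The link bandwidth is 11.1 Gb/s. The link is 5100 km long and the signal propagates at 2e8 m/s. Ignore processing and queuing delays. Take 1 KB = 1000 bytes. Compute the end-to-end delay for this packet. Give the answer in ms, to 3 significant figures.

L = 64000 bits.
Transmission delay = L/R = 64000 / 11100000000 = 0.00576577 ms.
Propagation delay = d/s = 5100000 m / 200000000 m/s = 25.5 ms.
Total = 25.5 ms.

25.5 ms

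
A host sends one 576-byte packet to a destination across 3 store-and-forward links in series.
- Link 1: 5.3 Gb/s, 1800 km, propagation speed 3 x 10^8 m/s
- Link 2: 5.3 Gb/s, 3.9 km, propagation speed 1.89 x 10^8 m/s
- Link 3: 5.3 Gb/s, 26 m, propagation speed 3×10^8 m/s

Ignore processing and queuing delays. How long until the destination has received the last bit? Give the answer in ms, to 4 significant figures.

6.023 ms

L = 576 × 8 = 4608 bits.
Transmission delay per hop = L/R = 4608/5300000000 = 0.000869434 ms; 3 hops → 0.0026083 ms.
Propagation delays (d/s per hop): 6, 0.0206349, 8.66667e-05 ms; sum = 6.02072 ms.
End-to-end = 6.023 ms.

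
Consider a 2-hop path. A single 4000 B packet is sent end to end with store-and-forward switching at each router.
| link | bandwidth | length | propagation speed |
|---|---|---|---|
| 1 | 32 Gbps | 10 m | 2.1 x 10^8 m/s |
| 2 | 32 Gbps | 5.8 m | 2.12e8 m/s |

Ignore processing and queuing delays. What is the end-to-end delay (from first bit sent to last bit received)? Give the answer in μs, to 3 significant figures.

L = 4000 × 8 = 32000 bits.
Transmission delay per hop = L/R = 32000/32000000000 = 1 μs; 2 hops → 2 μs.
Propagation delays (d/s per hop): 0.047619, 0.0273585 μs; sum = 0.0749775 μs.
End-to-end = 2.07 μs.

2.07 μs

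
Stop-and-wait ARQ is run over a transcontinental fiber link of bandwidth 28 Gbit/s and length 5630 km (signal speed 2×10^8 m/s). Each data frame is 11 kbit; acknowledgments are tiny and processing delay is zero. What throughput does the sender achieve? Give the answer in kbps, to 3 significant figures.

t_tx = L/R = 11000/28000000000 = 3.92857e-07 s.
t_prop = 5630000/200000000 = 0.02815 s; RTT = 0.0563 s.
Cycle = t_tx + RTT = 0.0563004 s.
Throughput = L / cycle = 11000 / 0.0563004 = 195 kbps.

195 kbps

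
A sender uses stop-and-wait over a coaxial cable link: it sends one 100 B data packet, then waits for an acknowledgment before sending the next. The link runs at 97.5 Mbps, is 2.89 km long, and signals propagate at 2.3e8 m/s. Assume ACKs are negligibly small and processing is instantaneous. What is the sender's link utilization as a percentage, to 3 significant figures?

24.6 %

t_tx = L/R = 800/97500000 = 8.20513e-06 s.
t_prop = 2890/2.3e+08 = 1.25652e-05 s; RTT = 2.51304e-05 s.
Cycle = t_tx + RTT = 3.33356e-05 s.
Utilization = t_tx / cycle = 8.20513e-06/3.33356e-05 = 24.6 %.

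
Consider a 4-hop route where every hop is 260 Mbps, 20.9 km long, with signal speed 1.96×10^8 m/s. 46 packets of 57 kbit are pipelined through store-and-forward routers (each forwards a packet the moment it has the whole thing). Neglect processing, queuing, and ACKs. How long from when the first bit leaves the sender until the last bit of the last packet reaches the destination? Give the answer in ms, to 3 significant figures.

11.2 ms

Per-hop transmission t_tx = L/R = 57000/260000000 = 0.219231 ms.
Per-hop propagation t_prop = 20900/196000000 = 0.106633 ms.
Pipeline fill: first packet needs 4·t_tx to clear all hops; remaining 45 packets each add one t_tx.
Total = (4+46-1)·t_tx + 4·t_prop = 49·0.219231 + 4·0.106633 = 11.2 ms.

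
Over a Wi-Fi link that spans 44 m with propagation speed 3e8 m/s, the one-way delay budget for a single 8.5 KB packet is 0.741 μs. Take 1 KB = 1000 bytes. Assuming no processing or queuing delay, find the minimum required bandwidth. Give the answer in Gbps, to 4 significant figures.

L = 68000 bits.
Propagation delay = 44 / 300000000 = 0.146667 μs.
Transmission budget = 0.741 − 0.146667 = 0.594333 μs.
R ≥ L / t_tx = 68000 bits / 5.94333e-07 s = 114.4 Gbps.

114.4 Gbps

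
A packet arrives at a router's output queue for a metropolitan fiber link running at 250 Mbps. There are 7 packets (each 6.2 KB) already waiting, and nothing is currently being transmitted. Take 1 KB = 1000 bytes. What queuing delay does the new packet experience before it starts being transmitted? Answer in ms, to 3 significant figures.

1.39 ms

Each queued packet: L/R = 49600/250000000 = 0.1984 ms.
7 queued → 1.3888 ms.
Queuing delay = 1.39 ms.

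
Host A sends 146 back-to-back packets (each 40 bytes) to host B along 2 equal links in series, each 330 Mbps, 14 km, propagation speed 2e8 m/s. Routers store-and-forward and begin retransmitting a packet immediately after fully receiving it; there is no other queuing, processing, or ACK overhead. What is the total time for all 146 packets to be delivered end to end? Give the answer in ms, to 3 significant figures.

0.283 ms

Per-hop transmission t_tx = L/R = 320/330000000 = 0.000969697 ms.
Per-hop propagation t_prop = 14000/200000000 = 0.07 ms.
Pipeline fill: first packet needs 2·t_tx to clear all hops; remaining 145 packets each add one t_tx.
Total = (2+146-1)·t_tx + 2·t_prop = 147·0.000969697 + 2·0.07 = 0.283 ms.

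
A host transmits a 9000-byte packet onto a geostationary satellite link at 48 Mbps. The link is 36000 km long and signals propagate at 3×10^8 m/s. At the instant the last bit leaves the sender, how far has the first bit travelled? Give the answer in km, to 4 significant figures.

t_tx = L/R = 72000/48000000 = 0.0015 s.
Distance = s × t_tx = 300000000 × 0.0015 = 450.0 km.

450.0 km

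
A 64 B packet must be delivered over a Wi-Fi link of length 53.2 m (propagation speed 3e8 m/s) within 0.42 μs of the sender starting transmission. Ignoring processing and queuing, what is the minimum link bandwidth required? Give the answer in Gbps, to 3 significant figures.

L = 512 bits.
Propagation delay = 53.2 / 300000000 = 0.177333 μs.
Transmission budget = 0.42 − 0.177333 = 0.242667 μs.
R ≥ L / t_tx = 512 bits / 2.42667e-07 s = 2.11 Gbps.

2.11 Gbps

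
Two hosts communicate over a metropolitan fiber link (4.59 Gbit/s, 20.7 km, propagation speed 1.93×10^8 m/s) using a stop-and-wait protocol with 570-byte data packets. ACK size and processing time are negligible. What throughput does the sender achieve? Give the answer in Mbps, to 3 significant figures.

21.2 Mbps

t_tx = L/R = 4560/4590000000 = 9.93464e-07 s.
t_prop = 20700/193000000 = 0.000107254 s; RTT = 0.000214508 s.
Cycle = t_tx + RTT = 0.000215501 s.
Throughput = L / cycle = 4560 / 0.000215501 = 21.2 Mbps.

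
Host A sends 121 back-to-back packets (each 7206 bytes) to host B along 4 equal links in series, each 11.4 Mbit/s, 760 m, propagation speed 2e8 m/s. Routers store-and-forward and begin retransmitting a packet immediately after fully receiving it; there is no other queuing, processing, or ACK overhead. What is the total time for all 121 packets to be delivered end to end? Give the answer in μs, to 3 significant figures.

627000 μs

Per-hop transmission t_tx = L/R = 57648/11400000 = 5056.84 μs.
Per-hop propagation t_prop = 760/200000000 = 3.8 μs.
Pipeline fill: first packet needs 4·t_tx to clear all hops; remaining 120 packets each add one t_tx.
Total = (4+121-1)·t_tx + 4·t_prop = 124·5056.84 + 4·3.8 = 627000 μs.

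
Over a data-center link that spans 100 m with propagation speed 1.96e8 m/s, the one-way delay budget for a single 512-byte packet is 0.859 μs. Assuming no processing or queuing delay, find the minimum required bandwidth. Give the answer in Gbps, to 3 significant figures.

11.7 Gbps

L = 4096 bits.
Propagation delay = 100 / 196000000 = 0.510204 μs.
Transmission budget = 0.859 − 0.510204 = 0.348796 μs.
R ≥ L / t_tx = 4096 bits / 3.48796e-07 s = 11.7 Gbps.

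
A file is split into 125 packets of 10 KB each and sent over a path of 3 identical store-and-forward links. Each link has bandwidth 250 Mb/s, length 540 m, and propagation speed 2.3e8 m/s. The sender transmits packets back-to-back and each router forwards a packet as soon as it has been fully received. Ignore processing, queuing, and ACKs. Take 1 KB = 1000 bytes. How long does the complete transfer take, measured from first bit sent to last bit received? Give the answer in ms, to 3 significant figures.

Per-hop transmission t_tx = L/R = 80000/250000000 = 0.32 ms.
Per-hop propagation t_prop = 540/2.3e+08 = 0.00234783 ms.
Pipeline fill: first packet needs 3·t_tx to clear all hops; remaining 124 packets each add one t_tx.
Total = (3+125-1)·t_tx + 3·t_prop = 127·0.32 + 3·0.00234783 = 40.6 ms.

40.6 ms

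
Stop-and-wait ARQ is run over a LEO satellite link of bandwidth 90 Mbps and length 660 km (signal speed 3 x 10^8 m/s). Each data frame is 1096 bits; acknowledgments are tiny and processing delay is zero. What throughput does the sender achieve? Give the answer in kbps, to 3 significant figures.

248 kbps

t_tx = L/R = 1096/90000000 = 1.21778e-05 s.
t_prop = 660000/300000000 = 0.0022 s; RTT = 0.0044 s.
Cycle = t_tx + RTT = 0.00441218 s.
Throughput = L / cycle = 1096 / 0.00441218 = 248 kbps.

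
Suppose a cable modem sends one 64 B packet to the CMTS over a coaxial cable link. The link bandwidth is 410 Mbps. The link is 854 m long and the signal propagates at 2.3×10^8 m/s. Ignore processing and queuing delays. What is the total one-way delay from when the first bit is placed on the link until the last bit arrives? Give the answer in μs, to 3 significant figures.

4.96 μs

L = 64 × 8 = 512 bits.
Transmission delay = L/R = 512 / 410000000 = 1.24878 μs.
Propagation delay = d/s = 854 m / 2.3e+08 m/s = 3.71304 μs.
Total = 4.96 μs.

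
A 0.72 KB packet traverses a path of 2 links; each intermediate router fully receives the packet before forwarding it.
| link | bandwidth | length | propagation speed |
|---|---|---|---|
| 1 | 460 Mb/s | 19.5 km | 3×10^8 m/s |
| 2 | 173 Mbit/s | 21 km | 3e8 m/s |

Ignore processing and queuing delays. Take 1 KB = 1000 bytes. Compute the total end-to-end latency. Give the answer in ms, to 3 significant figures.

L = 5760 bits.
Transmission delays (L/R per hop): 0.0125217, 0.0332948 ms; sum = 0.0458165 ms.
Propagation delays (d/s per hop): 0.065, 0.07 ms; sum = 0.135 ms.
End-to-end = 0.181 ms.

0.181 ms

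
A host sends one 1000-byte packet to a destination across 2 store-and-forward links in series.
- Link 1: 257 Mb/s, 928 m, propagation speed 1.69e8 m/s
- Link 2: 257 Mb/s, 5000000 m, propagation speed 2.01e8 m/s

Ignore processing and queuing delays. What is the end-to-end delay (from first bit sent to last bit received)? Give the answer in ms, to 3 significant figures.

24.9 ms

L = 1000 × 8 = 8000 bits.
Transmission delay per hop = L/R = 8000/257000000 = 0.0311284 ms; 2 hops → 0.0622568 ms.
Propagation delays (d/s per hop): 0.00549112, 24.8756 ms; sum = 24.8811 ms.
End-to-end = 24.9 ms.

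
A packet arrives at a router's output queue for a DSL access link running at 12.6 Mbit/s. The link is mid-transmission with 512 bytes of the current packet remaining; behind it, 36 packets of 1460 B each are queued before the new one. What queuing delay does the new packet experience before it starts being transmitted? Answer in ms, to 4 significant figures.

Each queued packet: L/R = 11680/12600000 = 0.926984 ms.
36 queued → 33.3714 ms.
Plus remaining 4096 bits of current packet: 0.325079 ms.
Queuing delay = 33.70 ms.

33.70 ms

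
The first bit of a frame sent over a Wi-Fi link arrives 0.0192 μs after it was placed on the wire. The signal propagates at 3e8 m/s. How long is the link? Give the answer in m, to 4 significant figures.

d = s × t_prop = 300000000 × 1.92e-08 = 5.760 m.

5.760 m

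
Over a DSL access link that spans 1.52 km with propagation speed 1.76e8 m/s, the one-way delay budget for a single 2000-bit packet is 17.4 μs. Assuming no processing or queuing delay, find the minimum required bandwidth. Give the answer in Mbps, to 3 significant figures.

228 Mbps

Propagation delay = 1520 / 176000000 = 8.63636 μs.
Transmission budget = 17.4 − 8.63636 = 8.76364 μs.
R ≥ L / t_tx = 2000 bits / 8.76364e-06 s = 228 Mbps.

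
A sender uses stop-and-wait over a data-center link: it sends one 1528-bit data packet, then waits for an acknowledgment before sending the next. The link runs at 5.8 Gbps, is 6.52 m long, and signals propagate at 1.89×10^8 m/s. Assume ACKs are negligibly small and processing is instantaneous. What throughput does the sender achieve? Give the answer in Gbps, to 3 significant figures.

t_tx = L/R = 1528/5800000000 = 2.63448e-07 s.
t_prop = 6.52/189000000 = 3.44974e-08 s; RTT = 6.89947e-08 s.
Cycle = t_tx + RTT = 3.32443e-07 s.
Throughput = L / cycle = 1528 / 3.32443e-07 = 4.60 Gbps.

4.60 Gbps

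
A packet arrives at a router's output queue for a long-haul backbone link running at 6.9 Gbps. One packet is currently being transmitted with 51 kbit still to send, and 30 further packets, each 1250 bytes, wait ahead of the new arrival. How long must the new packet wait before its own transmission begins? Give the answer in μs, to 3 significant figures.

Each queued packet: L/R = 10000/6900000000 = 1.44928 μs.
30 queued → 43.4783 μs.
Plus remaining 51000 bits of current packet: 7.3913 μs.
Queuing delay = 50.9 μs.

50.9 μs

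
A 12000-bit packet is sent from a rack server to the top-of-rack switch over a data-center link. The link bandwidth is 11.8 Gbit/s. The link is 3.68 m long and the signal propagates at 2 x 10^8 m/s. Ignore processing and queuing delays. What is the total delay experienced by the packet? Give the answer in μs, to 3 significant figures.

1.04 μs

Transmission delay = L/R = 12000 / 11800000000 = 1.01695 μs.
Propagation delay = d/s = 3.68 m / 200000000 m/s = 0.0184 μs.
Total = 1.04 μs.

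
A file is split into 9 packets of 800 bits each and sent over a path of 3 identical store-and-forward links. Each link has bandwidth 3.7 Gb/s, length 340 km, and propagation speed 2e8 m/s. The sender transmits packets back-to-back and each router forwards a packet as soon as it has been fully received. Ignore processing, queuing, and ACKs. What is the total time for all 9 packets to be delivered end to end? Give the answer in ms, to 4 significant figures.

5.102 ms

Per-hop transmission t_tx = L/R = 800/3700000000 = 0.000216216 ms.
Per-hop propagation t_prop = 340000/200000000 = 1.7 ms.
Pipeline fill: first packet needs 3·t_tx to clear all hops; remaining 8 packets each add one t_tx.
Total = (3+9-1)·t_tx + 3·t_prop = 11·0.000216216 + 3·1.7 = 5.102 ms.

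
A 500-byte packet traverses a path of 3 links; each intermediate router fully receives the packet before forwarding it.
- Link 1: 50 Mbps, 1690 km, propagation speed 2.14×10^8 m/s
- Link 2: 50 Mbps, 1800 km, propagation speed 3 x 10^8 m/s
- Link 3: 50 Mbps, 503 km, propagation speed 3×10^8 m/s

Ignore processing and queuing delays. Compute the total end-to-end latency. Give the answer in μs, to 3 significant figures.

15800 μs

L = 500 × 8 = 4000 bits.
Transmission delay per hop = L/R = 4000/50000000 = 80 μs; 3 hops → 240 μs.
Propagation delays (d/s per hop): 7897.2, 6000, 1676.67 μs; sum = 15573.9 μs.
End-to-end = 15800 μs.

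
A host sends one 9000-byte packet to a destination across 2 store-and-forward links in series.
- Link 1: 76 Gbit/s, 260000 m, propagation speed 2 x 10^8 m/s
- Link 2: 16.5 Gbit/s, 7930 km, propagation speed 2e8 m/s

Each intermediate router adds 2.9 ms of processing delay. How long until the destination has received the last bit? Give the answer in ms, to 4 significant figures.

43.86 ms

L = 9000 × 8 = 72000 bits.
Transmission delays (L/R per hop): 0.000947368, 0.00436364 ms; sum = 0.005311 ms.
Propagation delays (d/s per hop): 1.3, 39.65 ms; sum = 40.95 ms.
Processing at 1 router(s): 1 × 2.9 ms = 2.9 ms.
End-to-end = 43.86 ms.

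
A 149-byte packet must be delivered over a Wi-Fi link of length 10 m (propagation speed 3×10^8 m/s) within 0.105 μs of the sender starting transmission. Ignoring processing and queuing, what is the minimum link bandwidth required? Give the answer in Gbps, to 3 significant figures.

L = 1192 bits.
Propagation delay = 10 / 300000000 = 0.0333333 μs.
Transmission budget = 0.105 − 0.0333333 = 0.0716667 μs.
R ≥ L / t_tx = 1192 bits / 7.16667e-08 s = 16.6 Gbps.

16.6 Gbps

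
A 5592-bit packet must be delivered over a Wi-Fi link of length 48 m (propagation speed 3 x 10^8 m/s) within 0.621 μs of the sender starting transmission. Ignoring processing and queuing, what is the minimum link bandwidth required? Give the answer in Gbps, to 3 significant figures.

12.1 Gbps

Propagation delay = 48 / 300000000 = 0.16 μs.
Transmission budget = 0.621 − 0.16 = 0.461 μs.
R ≥ L / t_tx = 5592 bits / 4.61e-07 s = 12.1 Gbps.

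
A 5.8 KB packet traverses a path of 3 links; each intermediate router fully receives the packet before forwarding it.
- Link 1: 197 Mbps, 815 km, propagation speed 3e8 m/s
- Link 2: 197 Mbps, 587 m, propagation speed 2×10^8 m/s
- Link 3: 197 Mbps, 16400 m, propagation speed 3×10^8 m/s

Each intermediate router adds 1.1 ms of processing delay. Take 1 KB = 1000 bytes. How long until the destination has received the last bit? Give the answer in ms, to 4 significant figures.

L = 46400 bits.
Transmission delay per hop = L/R = 46400/197000000 = 0.235533 ms; 3 hops → 0.706599 ms.
Propagation delays (d/s per hop): 2.71667, 0.002935, 0.0546667 ms; sum = 2.77427 ms.
Processing at 2 router(s): 2 × 1.1 ms = 2.2 ms.
End-to-end = 5.681 ms.

5.681 ms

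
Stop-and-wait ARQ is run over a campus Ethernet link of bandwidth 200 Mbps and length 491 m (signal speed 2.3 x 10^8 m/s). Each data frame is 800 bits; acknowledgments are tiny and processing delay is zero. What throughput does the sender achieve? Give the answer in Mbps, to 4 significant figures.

96.74 Mbps

t_tx = L/R = 800/200000000 = 4e-06 s.
t_prop = 491/2.3e+08 = 2.13478e-06 s; RTT = 4.26957e-06 s.
Cycle = t_tx + RTT = 8.26957e-06 s.
Throughput = L / cycle = 800 / 8.26957e-06 = 96.74 Mbps.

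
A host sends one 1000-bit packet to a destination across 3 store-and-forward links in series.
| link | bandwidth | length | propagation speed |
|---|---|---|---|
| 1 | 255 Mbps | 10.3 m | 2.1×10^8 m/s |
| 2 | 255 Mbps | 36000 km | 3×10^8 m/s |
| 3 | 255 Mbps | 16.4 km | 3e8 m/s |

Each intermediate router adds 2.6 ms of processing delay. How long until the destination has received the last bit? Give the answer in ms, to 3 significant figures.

125 ms

Transmission delay per hop = L/R = 1000/255000000 = 0.00392157 ms; 3 hops → 0.0117647 ms.
Propagation delays (d/s per hop): 4.90476e-05, 120, 0.0546667 ms; sum = 120.055 ms.
Processing at 2 router(s): 2 × 2.6 ms = 5.2 ms.
End-to-end = 125 ms.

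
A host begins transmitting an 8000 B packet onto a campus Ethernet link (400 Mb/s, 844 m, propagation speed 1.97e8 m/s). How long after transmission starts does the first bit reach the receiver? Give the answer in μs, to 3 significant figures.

First bit experiences only propagation delay: d/s = 844/197000000 = 4.28 μs.

4.28 μs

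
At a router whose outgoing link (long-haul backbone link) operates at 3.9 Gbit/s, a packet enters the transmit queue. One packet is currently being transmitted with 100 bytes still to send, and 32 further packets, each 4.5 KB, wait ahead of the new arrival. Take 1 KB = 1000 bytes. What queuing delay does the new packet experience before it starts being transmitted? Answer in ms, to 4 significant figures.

Each queued packet: L/R = 36000/3900000000 = 0.00923077 ms.
32 queued → 0.295385 ms.
Plus remaining 800 bits of current packet: 0.000205128 ms.
Queuing delay = 0.2956 ms.

0.2956 ms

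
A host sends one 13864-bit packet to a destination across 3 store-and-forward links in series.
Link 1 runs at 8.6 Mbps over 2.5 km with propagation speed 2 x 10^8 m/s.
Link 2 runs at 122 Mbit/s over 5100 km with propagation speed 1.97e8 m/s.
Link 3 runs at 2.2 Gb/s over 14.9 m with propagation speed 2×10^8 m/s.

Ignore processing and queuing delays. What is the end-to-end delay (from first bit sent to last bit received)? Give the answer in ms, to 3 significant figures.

27.6 ms

Transmission delays (L/R per hop): 1.61209, 0.113639, 0.00630182 ms; sum = 1.73203 ms.
Propagation delays (d/s per hop): 0.0125, 25.8883, 7.45e-05 ms; sum = 25.9009 ms.
End-to-end = 27.6 ms.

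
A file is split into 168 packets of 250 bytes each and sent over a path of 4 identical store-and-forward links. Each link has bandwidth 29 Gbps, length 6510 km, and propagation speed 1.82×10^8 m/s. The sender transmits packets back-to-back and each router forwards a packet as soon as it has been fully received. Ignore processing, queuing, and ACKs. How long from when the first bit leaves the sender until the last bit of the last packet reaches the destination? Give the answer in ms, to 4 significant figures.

Per-hop transmission t_tx = L/R = 2000/29000000000 = 6.89655e-05 ms.
Per-hop propagation t_prop = 6510000/182000000 = 35.7692 ms.
Pipeline fill: first packet needs 4·t_tx to clear all hops; remaining 167 packets each add one t_tx.
Total = (4+168-1)·t_tx + 4·t_prop = 171·6.89655e-05 + 4·35.7692 = 143.1 ms.

143.1 ms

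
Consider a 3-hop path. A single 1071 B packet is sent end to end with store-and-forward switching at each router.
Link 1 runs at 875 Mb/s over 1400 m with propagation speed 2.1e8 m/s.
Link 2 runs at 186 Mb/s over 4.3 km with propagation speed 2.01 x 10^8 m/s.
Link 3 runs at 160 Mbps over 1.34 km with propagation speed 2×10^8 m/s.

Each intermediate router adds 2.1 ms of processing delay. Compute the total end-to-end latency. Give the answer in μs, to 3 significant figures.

4340 μs

L = 1071 × 8 = 8568 bits.
Transmission delays (L/R per hop): 9.792, 46.0645, 53.55 μs; sum = 109.407 μs.
Propagation delays (d/s per hop): 6.66667, 21.393, 6.7 μs; sum = 34.7597 μs.
Processing at 2 router(s): 2 × 2.1 ms = 4200 μs.
End-to-end = 4340 μs.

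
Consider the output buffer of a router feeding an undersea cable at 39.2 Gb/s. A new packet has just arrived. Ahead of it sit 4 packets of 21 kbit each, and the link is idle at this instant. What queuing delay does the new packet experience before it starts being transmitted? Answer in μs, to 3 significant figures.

Each queued packet: L/R = 21000/39200000000 = 0.535714 μs.
4 queued → 2.14286 μs.
Queuing delay = 2.14 μs.

2.14 μs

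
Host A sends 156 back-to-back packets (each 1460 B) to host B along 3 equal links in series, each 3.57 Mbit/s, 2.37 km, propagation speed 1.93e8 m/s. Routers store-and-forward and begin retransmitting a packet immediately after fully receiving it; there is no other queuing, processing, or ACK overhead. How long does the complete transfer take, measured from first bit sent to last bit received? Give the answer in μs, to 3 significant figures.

517000 μs

Per-hop transmission t_tx = L/R = 11680/3570000 = 3271.71 μs.
Per-hop propagation t_prop = 2370/193000000 = 12.2798 μs.
Pipeline fill: first packet needs 3·t_tx to clear all hops; remaining 155 packets each add one t_tx.
Total = (3+156-1)·t_tx + 3·t_prop = 158·3271.71 + 3·12.2798 = 517000 μs.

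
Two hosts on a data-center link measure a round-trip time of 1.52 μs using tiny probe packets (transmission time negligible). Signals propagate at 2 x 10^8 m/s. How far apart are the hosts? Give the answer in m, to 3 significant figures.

152 m

One-way propagation = RTT/2 = 0.76 μs.
d = s × t = 200000000 × 7.6e-07 = 152 m.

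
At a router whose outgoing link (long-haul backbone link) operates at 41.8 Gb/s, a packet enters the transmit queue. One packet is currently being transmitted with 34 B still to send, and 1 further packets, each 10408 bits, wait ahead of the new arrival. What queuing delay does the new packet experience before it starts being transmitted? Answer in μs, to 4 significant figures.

Each queued packet: L/R = 10408/41800000000 = 0.248995 μs.
1 queued → 0.248995 μs.
Plus remaining 272 bits of current packet: 0.00650718 μs.
Queuing delay = 0.2555 μs.

0.2555 μs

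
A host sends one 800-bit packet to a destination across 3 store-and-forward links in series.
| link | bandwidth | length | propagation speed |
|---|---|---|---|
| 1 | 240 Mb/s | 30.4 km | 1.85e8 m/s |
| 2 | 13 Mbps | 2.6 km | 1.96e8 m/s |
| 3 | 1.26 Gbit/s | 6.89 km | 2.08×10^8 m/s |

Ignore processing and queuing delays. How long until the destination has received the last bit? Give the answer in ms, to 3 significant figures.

0.276 ms

Transmission delays (L/R per hop): 0.00333333, 0.0615385, 0.000634921 ms; sum = 0.0655067 ms.
Propagation delays (d/s per hop): 0.164324, 0.0132653, 0.033125 ms; sum = 0.210715 ms.
End-to-end = 0.276 ms.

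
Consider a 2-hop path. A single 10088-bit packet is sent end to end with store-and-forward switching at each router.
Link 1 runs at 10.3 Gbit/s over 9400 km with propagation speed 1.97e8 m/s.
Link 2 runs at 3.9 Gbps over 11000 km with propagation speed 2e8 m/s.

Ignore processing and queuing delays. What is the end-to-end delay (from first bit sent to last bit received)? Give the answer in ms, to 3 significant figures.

Transmission delays (L/R per hop): 0.000979417, 0.00258667 ms; sum = 0.00356608 ms.
Propagation delays (d/s per hop): 47.7157, 55 ms; sum = 102.716 ms.
End-to-end = 103 ms.

103 ms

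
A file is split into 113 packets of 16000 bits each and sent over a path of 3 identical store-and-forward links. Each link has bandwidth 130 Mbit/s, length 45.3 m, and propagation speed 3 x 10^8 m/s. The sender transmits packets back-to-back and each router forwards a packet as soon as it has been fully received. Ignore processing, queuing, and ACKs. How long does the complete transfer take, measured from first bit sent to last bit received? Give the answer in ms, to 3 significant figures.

14.2 ms

Per-hop transmission t_tx = L/R = 16000/130000000 = 0.123077 ms.
Per-hop propagation t_prop = 45.3/300000000 = 0.000151 ms.
Pipeline fill: first packet needs 3·t_tx to clear all hops; remaining 112 packets each add one t_tx.
Total = (3+113-1)·t_tx + 3·t_prop = 115·0.123077 + 3·0.000151 = 14.2 ms.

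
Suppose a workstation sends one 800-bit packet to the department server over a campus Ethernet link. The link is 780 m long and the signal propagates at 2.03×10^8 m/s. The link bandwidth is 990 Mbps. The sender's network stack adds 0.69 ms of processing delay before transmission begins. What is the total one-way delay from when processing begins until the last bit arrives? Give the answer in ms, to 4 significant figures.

0.6947 ms

Transmission delay = L/R = 800 / 990000000 = 0.000808081 ms.
Propagation delay = d/s = 780 m / 2.03e+08 m/s = 0.00384236 ms.
Plus processing delay 0.69 ms = 0.69 ms.
Total = 0.6947 ms.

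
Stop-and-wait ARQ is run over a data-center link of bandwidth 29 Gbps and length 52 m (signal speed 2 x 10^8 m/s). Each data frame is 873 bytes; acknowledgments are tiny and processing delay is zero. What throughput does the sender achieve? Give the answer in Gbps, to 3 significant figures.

t_tx = L/R = 6984/29000000000 = 2.40828e-07 s.
t_prop = 52/200000000 = 2.6e-07 s; RTT = 5.2e-07 s.
Cycle = t_tx + RTT = 7.60828e-07 s.
Throughput = L / cycle = 6984 / 7.60828e-07 = 9.18 Gbps.

9.18 Gbps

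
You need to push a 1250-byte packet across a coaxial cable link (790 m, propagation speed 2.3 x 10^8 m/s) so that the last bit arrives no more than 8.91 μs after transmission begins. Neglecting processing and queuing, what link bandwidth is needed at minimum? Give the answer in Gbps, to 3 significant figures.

L = 10000 bits.
Propagation delay = 790 / 2.3e+08 = 3.43478 μs.
Transmission budget = 8.91 − 3.43478 = 5.47522 μs.
R ≥ L / t_tx = 10000 bits / 5.47522e-06 s = 1.83 Gbps.

1.83 Gbps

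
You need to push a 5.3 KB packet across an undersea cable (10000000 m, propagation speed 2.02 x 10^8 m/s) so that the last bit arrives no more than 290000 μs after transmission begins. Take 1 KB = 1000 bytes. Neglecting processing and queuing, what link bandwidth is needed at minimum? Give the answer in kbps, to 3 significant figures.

176 kbps

L = 42400 bits.
Propagation delay = 10000000 / 202000000 = 49505 μs.
Transmission budget = 290000 − 49505 = 240495 μs.
R ≥ L / t_tx = 42400 bits / 0.240495 s = 176 kbps.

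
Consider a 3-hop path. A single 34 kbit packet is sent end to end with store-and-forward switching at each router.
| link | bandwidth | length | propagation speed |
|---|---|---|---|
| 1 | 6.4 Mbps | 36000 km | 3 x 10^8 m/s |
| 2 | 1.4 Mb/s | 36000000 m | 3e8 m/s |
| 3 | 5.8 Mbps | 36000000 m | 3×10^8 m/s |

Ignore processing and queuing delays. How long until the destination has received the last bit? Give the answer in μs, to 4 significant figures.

395500 μs

L = 34000 bits.
Transmission delays (L/R per hop): 5312.5, 24285.7, 5862.07 μs; sum = 35460.3 μs.
Propagation delays (d/s per hop): 120000, 120000, 120000 μs; sum = 360000 μs.
End-to-end = 395500 μs.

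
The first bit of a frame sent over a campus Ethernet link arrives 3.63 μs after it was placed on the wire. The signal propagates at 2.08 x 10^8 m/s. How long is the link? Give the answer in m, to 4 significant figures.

d = s × t_prop = 208000000 × 3.63e-06 = 755.0 m.

755.0 m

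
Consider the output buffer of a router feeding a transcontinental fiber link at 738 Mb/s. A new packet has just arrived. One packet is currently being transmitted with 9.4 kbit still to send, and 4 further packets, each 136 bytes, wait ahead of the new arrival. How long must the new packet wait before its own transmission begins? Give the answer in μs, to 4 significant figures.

18.63 μs

Each queued packet: L/R = 1088/738000000 = 1.47425 μs.
4 queued → 5.89702 μs.
Plus remaining 9400 bits of current packet: 12.7371 μs.
Queuing delay = 18.63 μs.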